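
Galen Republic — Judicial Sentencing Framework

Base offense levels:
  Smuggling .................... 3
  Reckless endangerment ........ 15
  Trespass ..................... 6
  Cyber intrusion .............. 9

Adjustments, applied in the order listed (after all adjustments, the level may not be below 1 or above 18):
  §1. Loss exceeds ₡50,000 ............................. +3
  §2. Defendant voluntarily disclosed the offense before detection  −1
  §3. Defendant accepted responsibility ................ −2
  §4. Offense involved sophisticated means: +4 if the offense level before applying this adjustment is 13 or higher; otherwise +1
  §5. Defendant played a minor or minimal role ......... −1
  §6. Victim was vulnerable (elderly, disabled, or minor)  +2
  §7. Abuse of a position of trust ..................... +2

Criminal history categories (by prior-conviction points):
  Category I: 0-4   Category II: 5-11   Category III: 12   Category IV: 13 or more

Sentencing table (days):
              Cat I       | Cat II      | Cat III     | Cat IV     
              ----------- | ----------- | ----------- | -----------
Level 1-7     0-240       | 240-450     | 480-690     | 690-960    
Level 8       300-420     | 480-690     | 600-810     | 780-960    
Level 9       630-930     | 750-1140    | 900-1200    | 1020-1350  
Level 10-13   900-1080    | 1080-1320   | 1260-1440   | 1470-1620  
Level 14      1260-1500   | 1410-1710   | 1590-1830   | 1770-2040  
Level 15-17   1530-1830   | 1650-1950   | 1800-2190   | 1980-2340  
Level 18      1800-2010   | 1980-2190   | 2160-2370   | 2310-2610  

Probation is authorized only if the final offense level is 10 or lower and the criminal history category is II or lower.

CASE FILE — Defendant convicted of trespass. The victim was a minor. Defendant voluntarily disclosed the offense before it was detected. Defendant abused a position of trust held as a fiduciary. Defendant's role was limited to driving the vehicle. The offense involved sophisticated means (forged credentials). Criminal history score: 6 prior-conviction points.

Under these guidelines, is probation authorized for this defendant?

Base offense level for trespass: 6.
§1 does not apply.
§2 applies: 6 − 1 = 5.
§3 does not apply.
§4 applies (level before this adjustment is 5 < 13, so +1): 5 + 1 = 6.
§5 applies: 6 − 1 = 5.
§6 applies: 5 + 2 = 7.
§7 applies: 7 + 2 = 9.
Final offense level: 9.
Criminal history: 6 prior points → Category II (5-11).
Level 9 falls in the 9 band.
Grid: Level 9 × Category II = 750-1140 days.
Probation check: level 9 ≤ 10 and category II ≤ II → eligible.

Yes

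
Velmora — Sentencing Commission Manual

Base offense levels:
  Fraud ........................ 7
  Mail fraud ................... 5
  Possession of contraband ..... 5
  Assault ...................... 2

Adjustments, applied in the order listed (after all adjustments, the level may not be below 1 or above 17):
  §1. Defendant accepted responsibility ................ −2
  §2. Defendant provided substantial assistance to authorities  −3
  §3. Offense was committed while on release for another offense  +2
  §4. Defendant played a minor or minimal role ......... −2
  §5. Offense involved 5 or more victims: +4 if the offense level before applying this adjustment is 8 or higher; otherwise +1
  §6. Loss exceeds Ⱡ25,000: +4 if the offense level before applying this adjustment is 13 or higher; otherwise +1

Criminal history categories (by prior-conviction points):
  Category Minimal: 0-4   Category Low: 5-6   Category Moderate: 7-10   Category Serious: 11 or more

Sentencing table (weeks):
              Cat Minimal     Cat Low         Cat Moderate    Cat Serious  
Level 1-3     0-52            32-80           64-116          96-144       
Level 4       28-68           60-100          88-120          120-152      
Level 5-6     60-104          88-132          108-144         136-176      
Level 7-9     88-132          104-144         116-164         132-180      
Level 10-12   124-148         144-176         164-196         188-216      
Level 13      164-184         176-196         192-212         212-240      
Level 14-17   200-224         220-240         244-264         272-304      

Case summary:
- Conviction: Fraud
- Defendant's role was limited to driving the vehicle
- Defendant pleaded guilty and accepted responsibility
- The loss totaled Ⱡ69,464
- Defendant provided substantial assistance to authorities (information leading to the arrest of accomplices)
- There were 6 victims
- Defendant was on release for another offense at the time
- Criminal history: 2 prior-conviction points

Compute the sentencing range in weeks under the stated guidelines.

28-68 weeks

Base offense level for fraud: 7.
§1 applies: 7 − 2 = 5.
§2 applies: 5 − 3 = 2.
§3 applies: 2 + 2 = 4.
§4 applies: 4 − 2 = 2.
§5 applies (level before this adjustment is 2 < 8, so +1): 2 + 1 = 3.
§6 applies (level before this adjustment is 3 < 13, so +1): 3 + 1 = 4.
Final offense level: 4.
Criminal history: 2 prior points → Category Minimal (0-4).
Level 4 falls in the 4 band.
Grid: Level 4 × Category Minimal = 28-68 weeks.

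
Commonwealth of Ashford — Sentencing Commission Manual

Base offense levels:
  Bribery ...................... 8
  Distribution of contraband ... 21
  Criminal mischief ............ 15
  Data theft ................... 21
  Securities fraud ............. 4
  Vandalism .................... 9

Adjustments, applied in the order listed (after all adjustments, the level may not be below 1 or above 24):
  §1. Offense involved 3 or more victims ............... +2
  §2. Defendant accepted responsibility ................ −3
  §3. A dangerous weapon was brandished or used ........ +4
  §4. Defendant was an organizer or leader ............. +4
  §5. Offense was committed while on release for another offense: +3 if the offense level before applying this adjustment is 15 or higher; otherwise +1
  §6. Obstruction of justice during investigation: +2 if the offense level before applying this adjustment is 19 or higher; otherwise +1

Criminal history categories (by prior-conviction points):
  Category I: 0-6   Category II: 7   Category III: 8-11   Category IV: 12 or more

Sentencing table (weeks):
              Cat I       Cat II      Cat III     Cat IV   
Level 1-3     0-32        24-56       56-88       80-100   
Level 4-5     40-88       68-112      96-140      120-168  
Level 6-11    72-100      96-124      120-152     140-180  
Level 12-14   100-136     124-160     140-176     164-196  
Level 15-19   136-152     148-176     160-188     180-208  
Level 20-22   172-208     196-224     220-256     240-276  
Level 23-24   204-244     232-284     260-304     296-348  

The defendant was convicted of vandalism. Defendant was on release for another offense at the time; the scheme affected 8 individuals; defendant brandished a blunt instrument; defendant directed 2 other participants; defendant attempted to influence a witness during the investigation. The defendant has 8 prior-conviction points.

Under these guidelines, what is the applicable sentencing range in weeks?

260-304 weeks

Base offense level for vandalism: 9.
§1 applies: 9 + 2 = 11.
§2 does not apply.
§3 applies: 11 + 4 = 15.
§4 applies: 15 + 4 = 19.
§5 applies (level before this adjustment is 19 ≥ 15, so +3): 19 + 3 = 22.
§6 applies (level before this adjustment is 22 ≥ 19, so +2): 22 + 2 = 24.
Final offense level: 24.
Criminal history: 8 prior points → Category III (8-11).
Level 24 falls in the 23-24 band.
Grid: Level 23-24 × Category III = 260-304 weeks.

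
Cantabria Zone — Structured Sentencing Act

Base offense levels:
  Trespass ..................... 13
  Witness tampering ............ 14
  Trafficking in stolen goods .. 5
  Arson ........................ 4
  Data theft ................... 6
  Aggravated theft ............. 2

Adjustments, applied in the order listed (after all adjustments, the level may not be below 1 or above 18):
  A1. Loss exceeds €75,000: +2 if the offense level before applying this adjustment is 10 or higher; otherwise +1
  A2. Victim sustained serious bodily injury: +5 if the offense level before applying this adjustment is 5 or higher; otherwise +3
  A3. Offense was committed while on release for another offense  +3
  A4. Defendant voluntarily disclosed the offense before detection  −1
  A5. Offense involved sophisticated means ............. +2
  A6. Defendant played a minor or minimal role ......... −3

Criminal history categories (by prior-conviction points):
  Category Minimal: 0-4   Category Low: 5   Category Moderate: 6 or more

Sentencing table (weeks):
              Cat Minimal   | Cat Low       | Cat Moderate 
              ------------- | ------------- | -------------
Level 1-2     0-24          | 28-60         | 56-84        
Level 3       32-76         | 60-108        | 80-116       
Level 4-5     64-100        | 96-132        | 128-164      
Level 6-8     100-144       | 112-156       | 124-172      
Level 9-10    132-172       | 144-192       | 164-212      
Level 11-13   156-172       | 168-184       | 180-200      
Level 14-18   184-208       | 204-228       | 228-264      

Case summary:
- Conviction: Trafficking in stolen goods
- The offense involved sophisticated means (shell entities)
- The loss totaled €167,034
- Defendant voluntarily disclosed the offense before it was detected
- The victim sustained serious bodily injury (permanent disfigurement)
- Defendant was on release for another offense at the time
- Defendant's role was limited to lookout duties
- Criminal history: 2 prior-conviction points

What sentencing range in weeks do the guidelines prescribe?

Base offense level for trafficking in stolen goods: 5.
A1 applies (level before this adjustment is 5 < 10, so +1): 5 + 1 = 6.
A2 applies (level before this adjustment is 6 ≥ 5, so +5): 6 + 5 = 11.
A3 applies: 11 + 3 = 14.
A4 applies: 14 − 1 = 13.
A5 applies: 13 + 2 = 15.
A6 applies: 15 − 3 = 12.
Final offense level: 12.
Criminal history: 2 prior points → Category Minimal (0-4).
Level 12 falls in the 11-13 band.
Grid: Level 11-13 × Category Minimal = 156-172 weeks.

156-172 weeks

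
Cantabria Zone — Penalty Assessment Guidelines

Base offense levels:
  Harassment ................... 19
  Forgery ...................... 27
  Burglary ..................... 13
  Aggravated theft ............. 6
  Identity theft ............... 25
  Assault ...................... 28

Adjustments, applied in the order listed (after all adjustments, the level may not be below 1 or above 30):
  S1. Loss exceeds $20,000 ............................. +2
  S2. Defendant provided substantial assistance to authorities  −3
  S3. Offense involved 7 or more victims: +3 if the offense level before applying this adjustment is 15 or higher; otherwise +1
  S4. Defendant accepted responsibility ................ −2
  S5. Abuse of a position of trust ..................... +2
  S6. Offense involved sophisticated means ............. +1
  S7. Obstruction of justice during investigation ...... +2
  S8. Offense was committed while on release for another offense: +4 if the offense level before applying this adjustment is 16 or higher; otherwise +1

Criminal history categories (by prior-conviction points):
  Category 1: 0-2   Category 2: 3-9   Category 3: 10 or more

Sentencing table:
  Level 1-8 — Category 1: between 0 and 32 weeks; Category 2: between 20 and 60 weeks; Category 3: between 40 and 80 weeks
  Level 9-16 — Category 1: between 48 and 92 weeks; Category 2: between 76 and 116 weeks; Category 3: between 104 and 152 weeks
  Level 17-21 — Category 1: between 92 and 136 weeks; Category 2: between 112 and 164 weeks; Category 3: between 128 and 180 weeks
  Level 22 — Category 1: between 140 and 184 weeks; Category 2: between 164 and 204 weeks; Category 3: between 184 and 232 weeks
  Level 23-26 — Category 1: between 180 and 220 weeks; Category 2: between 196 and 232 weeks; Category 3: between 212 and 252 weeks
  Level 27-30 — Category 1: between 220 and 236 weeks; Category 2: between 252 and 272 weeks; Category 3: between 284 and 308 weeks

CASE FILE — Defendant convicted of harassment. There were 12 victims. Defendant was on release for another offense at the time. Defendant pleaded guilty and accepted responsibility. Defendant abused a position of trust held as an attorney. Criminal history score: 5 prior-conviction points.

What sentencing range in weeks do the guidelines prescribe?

Base offense level for harassment: 19.
S1 does not apply.
S3 applies (level before this adjustment is 19 ≥ 15, so +3): 19 + 3 = 22.
S4 applies: 22 − 2 = 20.
S5 applies: 20 + 2 = 22.
S7 does not apply.
S8 applies (level before this adjustment is 22 ≥ 16, so +4): 22 + 4 = 26.
Final offense level: 26.
Criminal history: 5 prior points → Category 2 (3-9).
Level 26 falls in the 23-26 band.
Grid: Level 23-26 × Category 2 = 196-232 weeks.

196-232 weeks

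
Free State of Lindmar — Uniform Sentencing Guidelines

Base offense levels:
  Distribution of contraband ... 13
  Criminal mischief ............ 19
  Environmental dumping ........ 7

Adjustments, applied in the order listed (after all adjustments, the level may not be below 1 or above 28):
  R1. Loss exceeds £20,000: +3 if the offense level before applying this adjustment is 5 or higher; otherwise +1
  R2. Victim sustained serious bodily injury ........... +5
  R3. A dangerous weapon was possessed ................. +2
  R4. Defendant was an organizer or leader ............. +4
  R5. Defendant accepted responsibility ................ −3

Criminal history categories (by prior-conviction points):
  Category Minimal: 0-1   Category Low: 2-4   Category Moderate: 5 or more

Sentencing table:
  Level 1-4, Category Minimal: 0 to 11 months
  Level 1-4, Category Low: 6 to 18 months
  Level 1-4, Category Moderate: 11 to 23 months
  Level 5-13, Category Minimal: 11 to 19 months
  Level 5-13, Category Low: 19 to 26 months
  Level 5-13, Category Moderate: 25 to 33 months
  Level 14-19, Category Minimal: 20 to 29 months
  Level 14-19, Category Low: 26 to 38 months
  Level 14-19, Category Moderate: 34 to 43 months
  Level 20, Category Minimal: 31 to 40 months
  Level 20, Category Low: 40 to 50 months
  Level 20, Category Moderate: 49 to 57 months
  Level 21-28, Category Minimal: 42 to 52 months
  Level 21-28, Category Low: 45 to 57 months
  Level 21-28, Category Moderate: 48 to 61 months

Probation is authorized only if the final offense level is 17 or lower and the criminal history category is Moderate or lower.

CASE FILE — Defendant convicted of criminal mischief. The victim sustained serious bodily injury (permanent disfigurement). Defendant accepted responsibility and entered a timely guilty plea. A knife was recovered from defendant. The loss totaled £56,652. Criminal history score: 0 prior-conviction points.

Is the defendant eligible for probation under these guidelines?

No

Base offense level for criminal mischief: 19.
R1 applies (level before this adjustment is 19 ≥ 5, so +3): 19 + 3 = 22.
R2 applies: 22 + 5 = 27.
R3 applies: 27 + 2 = 29.
R4 does not apply.
R5 applies: 29 − 3 = 26.
Final offense level: 26.
Criminal history: 0 prior points → Category Minimal (0-1).
Level 26 falls in the 21-28 band.
Grid: Level 21-28 × Category Minimal = 42-52 months.
Probation check: level 26 > 17 and category Minimal ≤ Moderate → not eligible.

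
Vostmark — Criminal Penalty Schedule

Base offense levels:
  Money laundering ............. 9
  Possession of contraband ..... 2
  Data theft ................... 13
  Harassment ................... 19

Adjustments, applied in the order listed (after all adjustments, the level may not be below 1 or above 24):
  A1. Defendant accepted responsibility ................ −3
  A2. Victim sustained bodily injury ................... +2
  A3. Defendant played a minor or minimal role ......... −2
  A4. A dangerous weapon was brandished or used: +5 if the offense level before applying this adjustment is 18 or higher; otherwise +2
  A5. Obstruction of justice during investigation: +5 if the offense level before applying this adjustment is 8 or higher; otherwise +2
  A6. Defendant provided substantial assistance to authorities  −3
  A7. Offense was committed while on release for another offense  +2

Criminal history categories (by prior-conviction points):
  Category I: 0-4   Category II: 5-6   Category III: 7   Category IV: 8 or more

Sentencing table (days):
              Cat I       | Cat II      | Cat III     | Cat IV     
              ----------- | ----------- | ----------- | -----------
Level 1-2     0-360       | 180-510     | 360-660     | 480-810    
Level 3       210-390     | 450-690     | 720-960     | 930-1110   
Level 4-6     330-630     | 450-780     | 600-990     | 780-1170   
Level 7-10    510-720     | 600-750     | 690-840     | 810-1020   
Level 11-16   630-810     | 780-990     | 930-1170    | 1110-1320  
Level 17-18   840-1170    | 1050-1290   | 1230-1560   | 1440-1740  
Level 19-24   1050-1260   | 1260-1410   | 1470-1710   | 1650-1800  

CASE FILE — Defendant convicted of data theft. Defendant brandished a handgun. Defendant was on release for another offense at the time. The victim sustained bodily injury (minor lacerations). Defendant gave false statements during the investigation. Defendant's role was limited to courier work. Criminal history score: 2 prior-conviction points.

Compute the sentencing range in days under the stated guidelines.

Base offense level for data theft: 13.
A1 does not apply.
A2 applies: 13 + 2 = 15.
A3 applies: 15 − 2 = 13.
A4 applies (level before this adjustment is 13 < 18, so +2): 13 + 2 = 15.
A5 applies (level before this adjustment is 15 ≥ 8, so +5): 15 + 5 = 20.
A7 applies: 20 + 2 = 22.
Final offense level: 22.
Criminal history: 2 prior points → Category I (0-4).
Level 22 falls in the 19-24 band.
Grid: Level 19-24 × Category I = 1050-1260 days.

1050-1260 days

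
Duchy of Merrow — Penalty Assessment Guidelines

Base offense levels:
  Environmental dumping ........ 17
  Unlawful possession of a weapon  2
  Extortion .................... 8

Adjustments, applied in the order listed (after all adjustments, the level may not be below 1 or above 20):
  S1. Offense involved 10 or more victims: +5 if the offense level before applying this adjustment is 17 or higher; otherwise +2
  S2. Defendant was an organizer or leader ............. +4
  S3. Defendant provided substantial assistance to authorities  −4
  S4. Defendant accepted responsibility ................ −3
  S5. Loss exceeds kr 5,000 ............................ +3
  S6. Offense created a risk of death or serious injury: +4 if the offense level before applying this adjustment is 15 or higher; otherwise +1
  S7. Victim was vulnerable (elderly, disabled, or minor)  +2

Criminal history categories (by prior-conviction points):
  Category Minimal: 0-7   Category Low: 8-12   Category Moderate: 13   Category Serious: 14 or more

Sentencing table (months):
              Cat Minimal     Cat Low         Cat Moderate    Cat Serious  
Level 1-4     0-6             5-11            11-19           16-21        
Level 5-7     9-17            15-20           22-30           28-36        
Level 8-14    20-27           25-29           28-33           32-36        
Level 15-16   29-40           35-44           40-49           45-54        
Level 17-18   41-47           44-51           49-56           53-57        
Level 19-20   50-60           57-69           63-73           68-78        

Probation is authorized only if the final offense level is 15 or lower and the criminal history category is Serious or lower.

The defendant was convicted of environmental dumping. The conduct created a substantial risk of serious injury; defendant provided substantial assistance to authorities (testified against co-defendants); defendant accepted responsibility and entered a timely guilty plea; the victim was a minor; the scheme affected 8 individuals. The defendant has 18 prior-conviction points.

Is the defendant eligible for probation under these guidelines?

Base offense level for environmental dumping: 17.
S3 applies: 17 − 4 = 13.
S4 applies: 13 − 3 = 10.
S5 does not apply.
S6 applies (level before this adjustment is 10 < 15, so +1): 10 + 1 = 11.
S7 applies: 11 + 2 = 13.
Final offense level: 13.
Criminal history: 18 prior points → Category Serious (14+).
Level 13 falls in the 8-14 band.
Grid: Level 8-14 × Category Serious = 32-36 months.
Probation check: level 13 ≤ 15 and category Serious ≤ Serious → eligible.

Yes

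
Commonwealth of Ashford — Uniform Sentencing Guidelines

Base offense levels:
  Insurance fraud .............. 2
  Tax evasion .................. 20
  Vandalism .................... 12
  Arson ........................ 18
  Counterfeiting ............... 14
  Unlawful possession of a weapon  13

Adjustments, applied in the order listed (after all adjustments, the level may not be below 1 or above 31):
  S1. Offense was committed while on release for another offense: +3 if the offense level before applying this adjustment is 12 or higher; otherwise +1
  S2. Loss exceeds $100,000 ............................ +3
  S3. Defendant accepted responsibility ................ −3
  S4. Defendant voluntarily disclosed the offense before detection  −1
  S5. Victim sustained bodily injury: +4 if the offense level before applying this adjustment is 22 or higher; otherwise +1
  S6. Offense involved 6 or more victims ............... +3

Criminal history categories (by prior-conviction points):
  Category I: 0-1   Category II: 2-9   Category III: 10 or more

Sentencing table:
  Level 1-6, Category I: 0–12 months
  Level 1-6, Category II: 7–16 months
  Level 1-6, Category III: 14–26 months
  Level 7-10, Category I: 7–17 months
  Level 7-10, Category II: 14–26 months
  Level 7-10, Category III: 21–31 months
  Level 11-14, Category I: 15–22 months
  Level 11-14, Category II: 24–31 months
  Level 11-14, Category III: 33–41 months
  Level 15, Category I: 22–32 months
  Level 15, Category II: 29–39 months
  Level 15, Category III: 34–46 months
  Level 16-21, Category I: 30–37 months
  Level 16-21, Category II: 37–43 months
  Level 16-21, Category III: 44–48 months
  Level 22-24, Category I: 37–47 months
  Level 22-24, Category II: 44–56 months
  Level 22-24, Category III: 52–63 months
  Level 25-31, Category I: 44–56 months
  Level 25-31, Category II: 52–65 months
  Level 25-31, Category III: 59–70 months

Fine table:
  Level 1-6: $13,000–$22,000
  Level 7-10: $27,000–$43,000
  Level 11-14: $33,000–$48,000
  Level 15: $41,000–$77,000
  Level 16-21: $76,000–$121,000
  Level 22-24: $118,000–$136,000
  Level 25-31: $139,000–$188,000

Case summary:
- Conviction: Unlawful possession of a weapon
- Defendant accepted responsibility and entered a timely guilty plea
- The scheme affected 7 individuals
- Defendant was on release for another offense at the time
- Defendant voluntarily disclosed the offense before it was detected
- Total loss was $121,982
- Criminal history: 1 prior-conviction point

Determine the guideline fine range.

Base offense level for unlawful possession of a weapon: 13.
S1 applies (level before this adjustment is 13 ≥ 12, so +3): 13 + 3 = 16.
S2 applies: 16 + 3 = 19.
S3 applies: 19 − 3 = 16.
S4 applies: 16 − 1 = 15.
S6 applies: 15 + 3 = 18.
Final offense level: 18.
Level 18 falls in the 16-21 band.
Fine table: Level 16-21 → $76,000–$121,000.

$76,000–$121,000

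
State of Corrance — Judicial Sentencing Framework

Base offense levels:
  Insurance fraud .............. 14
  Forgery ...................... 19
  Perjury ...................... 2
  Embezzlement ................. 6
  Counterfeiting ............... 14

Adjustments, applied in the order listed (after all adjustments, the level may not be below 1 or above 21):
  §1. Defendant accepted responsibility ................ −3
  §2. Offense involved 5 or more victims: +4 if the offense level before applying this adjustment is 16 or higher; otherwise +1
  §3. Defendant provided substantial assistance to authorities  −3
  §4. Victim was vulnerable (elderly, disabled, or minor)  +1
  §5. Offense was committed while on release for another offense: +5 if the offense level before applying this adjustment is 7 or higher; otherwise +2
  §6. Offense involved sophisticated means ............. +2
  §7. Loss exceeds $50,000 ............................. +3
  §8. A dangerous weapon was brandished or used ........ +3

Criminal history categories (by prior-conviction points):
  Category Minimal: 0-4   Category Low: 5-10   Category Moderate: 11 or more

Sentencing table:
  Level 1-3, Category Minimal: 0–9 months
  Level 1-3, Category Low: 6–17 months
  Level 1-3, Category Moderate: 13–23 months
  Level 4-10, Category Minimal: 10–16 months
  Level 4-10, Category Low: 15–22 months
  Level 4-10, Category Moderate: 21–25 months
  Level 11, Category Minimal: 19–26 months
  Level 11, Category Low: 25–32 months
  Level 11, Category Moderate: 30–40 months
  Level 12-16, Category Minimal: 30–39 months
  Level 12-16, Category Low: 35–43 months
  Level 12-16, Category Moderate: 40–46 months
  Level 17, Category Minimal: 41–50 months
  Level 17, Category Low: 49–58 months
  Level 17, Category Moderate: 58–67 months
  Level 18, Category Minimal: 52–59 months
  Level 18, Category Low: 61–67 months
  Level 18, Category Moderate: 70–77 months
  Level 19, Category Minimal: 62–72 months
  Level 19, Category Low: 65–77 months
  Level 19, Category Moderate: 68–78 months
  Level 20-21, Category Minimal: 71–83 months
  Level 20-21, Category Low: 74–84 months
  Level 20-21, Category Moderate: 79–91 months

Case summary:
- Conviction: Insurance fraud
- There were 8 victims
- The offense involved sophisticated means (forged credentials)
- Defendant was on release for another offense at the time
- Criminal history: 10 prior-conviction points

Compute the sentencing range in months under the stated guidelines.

Base offense level for insurance fraud: 14.
§2 applies (level before this adjustment is 14 < 16, so +1): 14 + 1 = 15.
§5 applies (level before this adjustment is 15 ≥ 7, so +5): 15 + 5 = 20.
§6 applies: 20 + 2 = 22.
§7 does not apply.
§8 does not apply.
Level 22 exceeds the maximum of 21; capped at 21.
Final offense level: 21.
Criminal history: 10 prior points → Category Low (5-10).
Level 21 falls in the 20-21 band.
Grid: Level 20-21 × Category Low = 74-84 months.

74-84 months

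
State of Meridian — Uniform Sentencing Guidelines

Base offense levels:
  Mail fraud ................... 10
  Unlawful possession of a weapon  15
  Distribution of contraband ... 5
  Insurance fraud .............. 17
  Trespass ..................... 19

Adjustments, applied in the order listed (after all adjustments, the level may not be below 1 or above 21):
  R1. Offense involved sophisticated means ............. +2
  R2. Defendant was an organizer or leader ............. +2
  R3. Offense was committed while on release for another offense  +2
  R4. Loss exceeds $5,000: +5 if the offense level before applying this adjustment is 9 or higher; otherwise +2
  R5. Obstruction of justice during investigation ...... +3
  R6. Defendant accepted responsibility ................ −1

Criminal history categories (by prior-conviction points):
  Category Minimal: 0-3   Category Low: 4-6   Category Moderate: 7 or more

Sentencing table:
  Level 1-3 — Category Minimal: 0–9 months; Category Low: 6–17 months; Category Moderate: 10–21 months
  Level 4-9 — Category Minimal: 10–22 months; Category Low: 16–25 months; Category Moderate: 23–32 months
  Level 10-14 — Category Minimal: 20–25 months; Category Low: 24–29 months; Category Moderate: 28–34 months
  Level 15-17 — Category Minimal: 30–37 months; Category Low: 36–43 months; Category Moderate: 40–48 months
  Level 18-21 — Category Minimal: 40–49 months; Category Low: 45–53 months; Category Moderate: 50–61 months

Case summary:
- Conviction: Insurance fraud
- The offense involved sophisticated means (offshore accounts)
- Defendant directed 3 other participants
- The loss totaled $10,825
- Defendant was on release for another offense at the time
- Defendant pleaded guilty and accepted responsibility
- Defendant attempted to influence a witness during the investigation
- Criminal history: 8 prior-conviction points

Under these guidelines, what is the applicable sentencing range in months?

Base offense level for insurance fraud: 17.
R1 applies: 17 + 2 = 19.
R2 applies: 19 + 2 = 21.
R3 applies: 21 + 2 = 23.
R4 applies (level before this adjustment is 23 ≥ 9, so +5): 23 + 5 = 28.
R5 applies: 28 + 3 = 31.
R6 applies: 31 − 1 = 30.
Level 30 exceeds the maximum of 21; capped at 21.
Final offense level: 21.
Criminal history: 8 prior points → Category Moderate (7+).
Level 21 falls in the 18-21 band.
Grid: Level 18-21 × Category Moderate = 50-61 months.

50-61 months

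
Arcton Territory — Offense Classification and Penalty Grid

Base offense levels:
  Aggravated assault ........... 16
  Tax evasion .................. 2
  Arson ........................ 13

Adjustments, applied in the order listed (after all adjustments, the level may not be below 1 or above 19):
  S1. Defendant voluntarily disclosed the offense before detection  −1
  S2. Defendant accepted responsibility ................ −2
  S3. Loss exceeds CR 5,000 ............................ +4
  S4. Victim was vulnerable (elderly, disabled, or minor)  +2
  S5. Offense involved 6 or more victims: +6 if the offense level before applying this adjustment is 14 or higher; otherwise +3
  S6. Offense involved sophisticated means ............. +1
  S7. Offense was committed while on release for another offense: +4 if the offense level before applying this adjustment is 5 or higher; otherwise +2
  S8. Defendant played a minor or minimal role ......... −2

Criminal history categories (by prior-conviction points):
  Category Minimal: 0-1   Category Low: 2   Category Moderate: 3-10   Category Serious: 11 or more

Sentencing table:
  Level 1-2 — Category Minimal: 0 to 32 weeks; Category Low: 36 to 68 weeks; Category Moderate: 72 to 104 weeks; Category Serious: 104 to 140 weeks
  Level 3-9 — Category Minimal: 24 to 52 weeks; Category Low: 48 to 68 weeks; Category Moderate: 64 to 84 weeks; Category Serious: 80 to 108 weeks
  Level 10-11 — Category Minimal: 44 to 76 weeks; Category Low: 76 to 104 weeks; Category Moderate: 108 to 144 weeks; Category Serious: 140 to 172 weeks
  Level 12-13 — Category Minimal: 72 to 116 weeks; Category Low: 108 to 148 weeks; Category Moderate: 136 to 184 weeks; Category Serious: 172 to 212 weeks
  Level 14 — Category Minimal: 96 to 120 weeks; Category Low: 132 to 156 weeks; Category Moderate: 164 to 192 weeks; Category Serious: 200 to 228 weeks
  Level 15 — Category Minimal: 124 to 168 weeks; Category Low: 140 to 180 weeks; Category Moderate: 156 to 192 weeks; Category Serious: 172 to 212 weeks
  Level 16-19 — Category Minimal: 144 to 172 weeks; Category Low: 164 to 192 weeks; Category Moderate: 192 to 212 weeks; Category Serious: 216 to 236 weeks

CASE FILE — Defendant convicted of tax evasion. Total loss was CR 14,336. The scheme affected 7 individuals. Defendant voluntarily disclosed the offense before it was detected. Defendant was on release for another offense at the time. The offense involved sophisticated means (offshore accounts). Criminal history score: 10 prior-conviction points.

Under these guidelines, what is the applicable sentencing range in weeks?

Base offense level for tax evasion: 2.
S1 applies: 2 − 1 = 1.
S2 does not apply.
S3 applies: 1 + 4 = 5.
S5 applies (level before this adjustment is 5 < 14, so +3): 5 + 3 = 8.
S6 applies: 8 + 1 = 9.
S7 applies (level before this adjustment is 9 ≥ 5, so +4): 9 + 4 = 13.
Final offense level: 13.
Criminal history: 10 prior points → Category Moderate (3-10).
Level 13 falls in the 12-13 band.
Grid: Level 12-13 × Category Moderate = 136-184 weeks.

136-184 weeks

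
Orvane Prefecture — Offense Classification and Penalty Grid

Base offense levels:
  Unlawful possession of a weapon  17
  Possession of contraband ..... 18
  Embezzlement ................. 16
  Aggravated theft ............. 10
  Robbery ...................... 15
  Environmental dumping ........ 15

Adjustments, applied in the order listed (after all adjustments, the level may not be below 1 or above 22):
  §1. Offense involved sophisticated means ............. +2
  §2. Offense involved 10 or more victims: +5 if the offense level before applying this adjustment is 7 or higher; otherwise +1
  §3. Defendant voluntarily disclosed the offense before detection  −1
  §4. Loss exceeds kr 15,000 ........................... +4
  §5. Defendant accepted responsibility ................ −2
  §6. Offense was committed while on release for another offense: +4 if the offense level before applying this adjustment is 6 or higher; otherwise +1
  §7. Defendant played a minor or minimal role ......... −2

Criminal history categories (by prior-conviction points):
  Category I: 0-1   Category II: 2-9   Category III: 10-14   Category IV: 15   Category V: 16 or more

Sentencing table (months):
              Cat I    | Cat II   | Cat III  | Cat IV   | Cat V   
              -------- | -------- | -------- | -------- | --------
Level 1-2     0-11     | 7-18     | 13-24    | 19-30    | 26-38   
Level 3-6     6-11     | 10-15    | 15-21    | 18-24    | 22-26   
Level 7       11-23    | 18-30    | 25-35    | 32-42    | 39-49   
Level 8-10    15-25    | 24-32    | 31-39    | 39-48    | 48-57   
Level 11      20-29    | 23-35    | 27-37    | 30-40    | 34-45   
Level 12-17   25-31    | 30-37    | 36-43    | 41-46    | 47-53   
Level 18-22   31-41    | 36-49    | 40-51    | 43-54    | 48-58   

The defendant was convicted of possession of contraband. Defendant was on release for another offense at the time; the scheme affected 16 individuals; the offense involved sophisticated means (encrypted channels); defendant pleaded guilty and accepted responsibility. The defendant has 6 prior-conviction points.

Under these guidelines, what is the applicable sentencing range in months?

Base offense level for possession of contraband: 18.
§1 applies: 18 + 2 = 20.
§2 applies (level before this adjustment is 20 ≥ 7, so +5): 20 + 5 = 25.
§5 applies: 25 − 2 = 23.
§6 applies (level before this adjustment is 23 ≥ 6, so +4): 23 + 4 = 27.
§7 does not apply.
Level 27 exceeds the maximum of 22; capped at 22.
Final offense level: 22.
Criminal history: 6 prior points → Category II (2-9).
Level 22 falls in the 18-22 band.
Grid: Level 18-22 × Category II = 36-49 months.

36-49 months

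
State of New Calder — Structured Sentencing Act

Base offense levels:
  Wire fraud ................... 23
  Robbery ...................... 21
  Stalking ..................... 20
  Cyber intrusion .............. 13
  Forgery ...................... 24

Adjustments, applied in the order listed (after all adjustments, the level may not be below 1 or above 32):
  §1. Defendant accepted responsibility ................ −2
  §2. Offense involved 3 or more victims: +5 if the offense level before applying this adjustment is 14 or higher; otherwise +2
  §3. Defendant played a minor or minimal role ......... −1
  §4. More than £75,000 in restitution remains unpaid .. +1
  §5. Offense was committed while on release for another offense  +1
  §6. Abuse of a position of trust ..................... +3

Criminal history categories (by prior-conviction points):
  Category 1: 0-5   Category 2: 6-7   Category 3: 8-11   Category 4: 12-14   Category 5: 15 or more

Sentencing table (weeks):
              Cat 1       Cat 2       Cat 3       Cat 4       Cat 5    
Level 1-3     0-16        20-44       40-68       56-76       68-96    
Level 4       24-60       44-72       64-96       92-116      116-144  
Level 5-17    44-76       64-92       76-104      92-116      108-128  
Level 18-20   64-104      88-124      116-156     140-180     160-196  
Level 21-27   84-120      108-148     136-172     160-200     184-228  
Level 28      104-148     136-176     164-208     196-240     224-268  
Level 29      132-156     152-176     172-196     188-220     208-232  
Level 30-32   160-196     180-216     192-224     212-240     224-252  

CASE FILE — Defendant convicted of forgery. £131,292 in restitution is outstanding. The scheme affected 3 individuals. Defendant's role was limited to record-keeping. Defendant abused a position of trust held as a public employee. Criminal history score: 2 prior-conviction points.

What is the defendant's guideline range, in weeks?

Base offense level for forgery: 24.
§1 does not apply.
§2 applies (level before this adjustment is 24 ≥ 14, so +5): 24 + 5 = 29.
§3 applies: 29 − 1 = 28.
§4 applies: 28 + 1 = 29.
§5 does not apply.
§6 applies: 29 + 3 = 32.
Final offense level: 32.
Criminal history: 2 prior points → Category 1 (0-5).
Level 32 falls in the 30-32 band.
Grid: Level 30-32 × Category 1 = 160-196 weeks.

160-196 weeks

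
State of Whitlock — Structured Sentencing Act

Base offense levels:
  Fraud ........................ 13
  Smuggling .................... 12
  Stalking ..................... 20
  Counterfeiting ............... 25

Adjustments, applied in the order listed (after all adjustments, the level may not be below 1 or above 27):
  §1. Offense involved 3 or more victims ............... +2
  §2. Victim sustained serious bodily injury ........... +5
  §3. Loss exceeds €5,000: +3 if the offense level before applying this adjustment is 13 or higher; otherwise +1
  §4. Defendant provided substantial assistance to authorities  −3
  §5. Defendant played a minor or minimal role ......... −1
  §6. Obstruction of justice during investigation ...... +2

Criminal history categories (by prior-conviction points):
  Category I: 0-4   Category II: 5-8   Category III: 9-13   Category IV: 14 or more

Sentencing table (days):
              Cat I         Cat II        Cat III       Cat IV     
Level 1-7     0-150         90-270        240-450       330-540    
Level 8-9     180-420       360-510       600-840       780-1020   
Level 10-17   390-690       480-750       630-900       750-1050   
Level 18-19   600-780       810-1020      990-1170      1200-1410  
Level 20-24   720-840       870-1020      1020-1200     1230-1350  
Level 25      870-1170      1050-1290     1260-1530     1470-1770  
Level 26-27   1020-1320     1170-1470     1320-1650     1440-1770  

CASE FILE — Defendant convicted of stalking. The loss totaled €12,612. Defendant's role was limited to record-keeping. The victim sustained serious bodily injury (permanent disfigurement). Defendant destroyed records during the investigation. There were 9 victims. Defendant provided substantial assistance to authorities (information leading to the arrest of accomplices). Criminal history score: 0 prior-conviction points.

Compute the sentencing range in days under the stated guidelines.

1020-1320 days

Base offense level for stalking: 20.
§1 applies: 20 + 2 = 22.
§2 applies: 22 + 5 = 27.
§3 applies (level before this adjustment is 27 ≥ 13, so +3): 27 + 3 = 30.
§4 applies: 30 − 3 = 27.
§5 applies: 27 − 1 = 26.
§6 applies: 26 + 2 = 28.
Level 28 exceeds the maximum of 27; capped at 27.
Final offense level: 27.
Criminal history: 0 prior points → Category I (0-4).
Level 27 falls in the 26-27 band.
Grid: Level 26-27 × Category I = 1020-1320 days.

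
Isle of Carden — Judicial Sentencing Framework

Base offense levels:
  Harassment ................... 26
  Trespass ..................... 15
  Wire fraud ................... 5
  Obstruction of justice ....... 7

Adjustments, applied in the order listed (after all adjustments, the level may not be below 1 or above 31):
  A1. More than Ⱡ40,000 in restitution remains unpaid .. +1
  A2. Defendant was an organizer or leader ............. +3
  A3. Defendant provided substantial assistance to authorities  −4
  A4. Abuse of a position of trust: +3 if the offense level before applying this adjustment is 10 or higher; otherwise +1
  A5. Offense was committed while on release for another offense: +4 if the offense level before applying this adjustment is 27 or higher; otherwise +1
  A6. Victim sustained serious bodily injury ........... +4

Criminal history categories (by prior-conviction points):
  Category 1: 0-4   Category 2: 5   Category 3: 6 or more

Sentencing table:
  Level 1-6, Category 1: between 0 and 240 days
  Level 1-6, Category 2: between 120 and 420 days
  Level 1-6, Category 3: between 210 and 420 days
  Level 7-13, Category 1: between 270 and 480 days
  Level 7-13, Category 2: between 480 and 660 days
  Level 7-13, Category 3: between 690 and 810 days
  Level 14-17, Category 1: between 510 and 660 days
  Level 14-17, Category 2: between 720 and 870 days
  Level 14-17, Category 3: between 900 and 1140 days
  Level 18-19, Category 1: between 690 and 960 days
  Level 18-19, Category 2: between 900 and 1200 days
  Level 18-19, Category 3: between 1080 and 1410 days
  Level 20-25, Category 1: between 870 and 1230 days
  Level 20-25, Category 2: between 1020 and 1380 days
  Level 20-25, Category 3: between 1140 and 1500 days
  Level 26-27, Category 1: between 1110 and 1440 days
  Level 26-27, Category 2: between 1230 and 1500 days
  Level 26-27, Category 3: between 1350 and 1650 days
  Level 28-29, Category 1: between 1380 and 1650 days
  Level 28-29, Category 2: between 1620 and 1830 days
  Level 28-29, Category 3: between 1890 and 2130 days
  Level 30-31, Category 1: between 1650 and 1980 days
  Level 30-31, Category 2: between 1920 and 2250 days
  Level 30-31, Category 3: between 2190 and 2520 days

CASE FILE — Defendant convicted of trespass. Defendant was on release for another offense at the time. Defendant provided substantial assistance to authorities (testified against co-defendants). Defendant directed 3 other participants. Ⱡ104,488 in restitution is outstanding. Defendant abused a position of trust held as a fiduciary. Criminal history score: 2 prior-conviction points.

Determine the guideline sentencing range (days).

Base offense level for trespass: 15.
A1 applies: 15 + 1 = 16.
A2 applies: 16 + 3 = 19.
A3 applies: 19 − 4 = 15.
A4 applies (level before this adjustment is 15 ≥ 10, so +3): 15 + 3 = 18.
A5 applies (level before this adjustment is 18 < 27, so +1): 18 + 1 = 19.
A6 does not apply.
Final offense level: 19.
Criminal history: 2 prior points → Category 1 (0-4).
Level 19 falls in the 18-19 band.
Grid: Level 18-19 × Category 1 = 690-960 days.

690-960 days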